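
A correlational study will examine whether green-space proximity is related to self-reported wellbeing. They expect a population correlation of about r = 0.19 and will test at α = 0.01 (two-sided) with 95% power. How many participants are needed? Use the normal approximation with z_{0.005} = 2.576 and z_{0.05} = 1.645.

n = 485

Fisher's z: C = ½·ln((1+r)/(1−r)) = ½·ln(1.4691) = 0.1923.
n = ((z_{α/2} + z_β)/C)² + 3.
(2.576 + 1.645) / 0.1923 = 4.221 / 0.1923 = 21.950.
n = 21.950² + 3 = 481.81 + 3 = 484.8.
Round up.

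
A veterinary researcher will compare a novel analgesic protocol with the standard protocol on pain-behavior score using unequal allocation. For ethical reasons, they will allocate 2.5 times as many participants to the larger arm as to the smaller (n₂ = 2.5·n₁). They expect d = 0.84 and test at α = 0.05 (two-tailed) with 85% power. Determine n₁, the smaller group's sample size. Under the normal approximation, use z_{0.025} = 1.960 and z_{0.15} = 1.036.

n₁ = 18

With allocation ratio k = n₂/n₁ = 2.5, Var(x̄₁−x̄₂) = σ²(1/n₁ + 1/(k·n₁)) = σ²·(k+1)/(k·n₁).
So n₁ = (1 + 1/k)·((z_{α/2} + z_β)/d)² = 1.400 × (2.996/0.84)².
n₁ = 1.400 × 12.72 = 17.8.
Round up: n₁ = 18, giving n₂ = 2.5 × 18 = 45.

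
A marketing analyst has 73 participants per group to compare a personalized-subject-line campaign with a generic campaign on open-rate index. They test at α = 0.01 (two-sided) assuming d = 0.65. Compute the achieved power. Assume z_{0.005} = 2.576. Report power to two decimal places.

For two equal groups, power = Φ(d·√(n/2) − z_{α/2}).
d·√(n/2) = 0.65 × √(73/2) = 0.65 × 6.042 = 3.927.
z_β = 3.927 − 2.576 = 1.351.
Power = Φ(1.351) = 0.912.

power ≈ 0.91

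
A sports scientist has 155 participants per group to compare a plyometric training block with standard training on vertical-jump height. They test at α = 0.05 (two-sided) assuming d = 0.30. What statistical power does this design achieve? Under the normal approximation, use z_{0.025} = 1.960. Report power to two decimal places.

For two equal groups, power = Φ(d·√(n/2) − z_{α/2}).
d·√(n/2) = 0.30 × √(155/2) = 0.30 × 8.803 = 2.641.
z_β = 2.641 − 1.960 = 0.681.
Power = Φ(0.681) = 0.752.

power ≈ 0.75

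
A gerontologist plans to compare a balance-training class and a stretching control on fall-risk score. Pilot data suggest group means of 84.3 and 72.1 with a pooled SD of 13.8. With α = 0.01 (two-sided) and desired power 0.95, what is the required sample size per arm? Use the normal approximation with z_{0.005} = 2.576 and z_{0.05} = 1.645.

n = 46 per group

Cohen's d = |M₁ − M₂| / SD_pooled = |84.3 − 72.1| / 13.8 = 12.2 / 13.8 = 0.884.
For two independent groups with equal n: n = 2·((z_{α/2} + z_β) / d)².
z_{α/2} + z_β = 2.576 + 1.645 = 4.221.
n = 2 × (4.221 / 0.884)² = 2 × 4.775² = 2 × 22.80 = 45.6.
Round up to the next whole participant.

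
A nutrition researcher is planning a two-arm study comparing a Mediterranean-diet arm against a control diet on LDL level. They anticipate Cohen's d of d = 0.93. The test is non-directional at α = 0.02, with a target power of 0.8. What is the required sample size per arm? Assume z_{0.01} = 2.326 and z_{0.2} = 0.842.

n = 24 per group

For two independent groups with equal n: n = 2·((z_{α/2} + z_β) / d)².
z_{α/2} + z_β = 2.326 + 0.842 = 3.168.
n = 2 × (3.168 / 0.93)² = 2 × 3.406² = 2 × 11.60 = 23.2.
Round up to the next whole participant.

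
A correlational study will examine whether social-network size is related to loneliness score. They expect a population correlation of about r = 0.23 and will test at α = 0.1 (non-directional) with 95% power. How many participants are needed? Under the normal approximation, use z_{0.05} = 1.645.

n = 201

Fisher's z: C = ½·ln((1+r)/(1−r)) = ½·ln(1.5974) = 0.2342.
n = ((z_{α/2} + z_β)/C)² + 3.
(1.645 + 1.645) / 0.2342 = 3.290 / 0.2342 = 14.048.
n = 14.048² + 3 = 197.34 + 3 = 200.3.
Round up.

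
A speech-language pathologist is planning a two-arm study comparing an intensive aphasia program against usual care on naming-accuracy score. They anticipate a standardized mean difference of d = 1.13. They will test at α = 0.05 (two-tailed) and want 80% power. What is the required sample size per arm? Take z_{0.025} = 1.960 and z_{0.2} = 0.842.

n = 13 per group

For two independent groups with equal n: n = 2·((z_{α/2} + z_β) / d)².
z_{α/2} + z_β = 1.960 + 0.842 = 2.802.
n = 2 × (2.802 / 1.13)² = 2 × 2.480² = 2 × 6.15 = 12.3.
Round up to the next whole participant.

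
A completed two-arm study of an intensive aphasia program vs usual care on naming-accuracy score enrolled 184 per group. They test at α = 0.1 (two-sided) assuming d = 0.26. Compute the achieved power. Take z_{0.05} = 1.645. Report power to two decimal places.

power ≈ 0.80

For two equal groups, power = Φ(d·√(n/2) − z_{α/2}).
d·√(n/2) = 0.26 × √(184/2) = 0.26 × 9.592 = 2.494.
z_β = 2.494 − 1.645 = 0.849.
Power = Φ(0.849) = 0.802.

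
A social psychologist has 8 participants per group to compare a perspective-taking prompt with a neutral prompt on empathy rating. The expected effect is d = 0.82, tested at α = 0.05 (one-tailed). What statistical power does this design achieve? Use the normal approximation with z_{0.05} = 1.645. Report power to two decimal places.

power ≈ 0.50

For two equal groups, power = Φ(d·√(n/2) − z_{α}).
d·√(n/2) = 0.82 × √(8/2) = 0.82 × 2.000 = 1.640.
z_β = 1.640 − 1.645 = -0.005.
Power = Φ(-0.005) = 0.498.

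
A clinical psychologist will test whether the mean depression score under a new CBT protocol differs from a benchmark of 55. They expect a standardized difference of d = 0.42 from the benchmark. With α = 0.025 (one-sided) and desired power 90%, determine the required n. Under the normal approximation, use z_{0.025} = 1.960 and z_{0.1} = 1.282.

For a one-sample test: n = ((z_{α} + z_β) / d)².
z_{α} + z_β = 1.960 + 1.282 = 3.242.
n = (3.242 / 0.42)² = 7.719² = 59.58.
Round up.

n = 60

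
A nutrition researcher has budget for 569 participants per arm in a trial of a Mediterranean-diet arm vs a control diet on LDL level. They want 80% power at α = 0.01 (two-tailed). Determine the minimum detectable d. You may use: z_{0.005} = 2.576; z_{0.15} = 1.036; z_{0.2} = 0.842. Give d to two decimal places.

d_min ≈ 0.20

For two independent groups of n = 569 each: d_min = (z_{α/2} + z_β)·√(2/n).
z-sum = 2.576 + 0.842 = 3.418.
d_min = 3.418 × √(2/569) = 3.418 × 0.0593 = 0.203.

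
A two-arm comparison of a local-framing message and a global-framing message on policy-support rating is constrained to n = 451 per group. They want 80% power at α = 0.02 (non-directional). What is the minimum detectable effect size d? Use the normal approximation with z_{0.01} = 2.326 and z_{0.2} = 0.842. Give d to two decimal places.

d_min ≈ 0.21

For two independent groups of n = 451 each: d_min = (z_{α/2} + z_β)·√(2/n).
z-sum = 2.326 + 0.842 = 3.168.
d_min = 3.168 × √(2/451) = 3.168 × 0.0666 = 0.211.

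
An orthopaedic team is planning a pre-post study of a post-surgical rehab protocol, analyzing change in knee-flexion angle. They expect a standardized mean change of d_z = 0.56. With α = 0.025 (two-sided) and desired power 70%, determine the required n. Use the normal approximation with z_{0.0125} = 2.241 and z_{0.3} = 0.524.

For a paired (one-sample on differences) test: n = ((z_{α/2} + z_β) / d)².
z_{α/2} + z_β = 2.241 + 0.524 = 2.765.
n = (2.765 / 0.56)² = 4.938² = 24.38.
Round up.

n = 25 pairs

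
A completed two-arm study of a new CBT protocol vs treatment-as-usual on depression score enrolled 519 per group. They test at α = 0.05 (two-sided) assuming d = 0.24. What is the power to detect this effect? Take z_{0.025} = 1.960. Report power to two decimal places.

power ≈ 0.97

For two equal groups, power = Φ(d·√(n/2) − z_{α/2}).
d·√(n/2) = 0.24 × √(519/2) = 0.24 × 16.109 = 3.866.
z_β = 3.866 − 1.960 = 1.906.
Power = Φ(1.906) = 0.972.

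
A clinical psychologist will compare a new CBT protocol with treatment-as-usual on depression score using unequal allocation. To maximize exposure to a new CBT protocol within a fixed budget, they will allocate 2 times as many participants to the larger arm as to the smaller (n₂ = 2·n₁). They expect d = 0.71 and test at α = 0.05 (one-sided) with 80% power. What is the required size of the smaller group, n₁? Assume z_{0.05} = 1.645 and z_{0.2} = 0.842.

With allocation ratio k = n₂/n₁ = 2, Var(x̄₁−x̄₂) = σ²(1/n₁ + 1/(k·n₁)) = σ²·(k+1)/(k·n₁).
So n₁ = (1 + 1/k)·((z_{α} + z_β)/d)² = 1.500 × (2.487/0.71)².
n₁ = 1.500 × 12.27 = 18.4.
Round up: n₁ = 19, giving n₂ = 2 × 19 = 38.

n₁ = 19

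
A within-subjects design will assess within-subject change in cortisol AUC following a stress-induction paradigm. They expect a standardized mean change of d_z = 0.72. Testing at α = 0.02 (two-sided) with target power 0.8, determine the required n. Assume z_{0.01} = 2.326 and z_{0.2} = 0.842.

For a paired (one-sample on differences) test: n = ((z_{α/2} + z_β) / d)².
z_{α/2} + z_β = 2.326 + 0.842 = 3.168.
n = (3.168 / 0.72)² = 4.400² = 19.36.
Round up.

n = 20 pairs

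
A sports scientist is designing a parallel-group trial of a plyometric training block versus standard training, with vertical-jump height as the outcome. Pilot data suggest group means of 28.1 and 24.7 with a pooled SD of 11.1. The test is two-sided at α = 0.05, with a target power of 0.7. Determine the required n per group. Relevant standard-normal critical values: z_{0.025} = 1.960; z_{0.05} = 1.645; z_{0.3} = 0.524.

n = 132 per group

Cohen's d = |M₁ − M₂| / SD_pooled = |28.1 − 24.7| / 11.1 = 3.4 / 11.1 = 0.306.
For two independent groups with equal n: n = 2·((z_{α/2} + z_β) / d)².
z_{α/2} + z_β = 1.960 + 0.524 = 2.484.
n = 2 × (2.484 / 0.306)² = 2 × 8.118² = 2 × 65.90 = 131.8.
Round up to the next whole participant.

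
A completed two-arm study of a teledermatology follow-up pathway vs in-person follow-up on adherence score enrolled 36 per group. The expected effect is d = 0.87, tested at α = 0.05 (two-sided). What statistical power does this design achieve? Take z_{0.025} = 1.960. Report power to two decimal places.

For two equal groups, power = Φ(d·√(n/2) − z_{α/2}).
d·√(n/2) = 0.87 × √(36/2) = 0.87 × 4.243 = 3.691.
z_β = 3.691 − 1.960 = 1.731.
Power = Φ(1.731) = 0.958.

power ≈ 0.96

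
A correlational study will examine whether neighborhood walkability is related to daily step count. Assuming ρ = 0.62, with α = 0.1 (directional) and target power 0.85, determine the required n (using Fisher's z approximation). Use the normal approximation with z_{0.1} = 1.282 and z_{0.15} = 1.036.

n = 14

Fisher's z: C = ½·ln((1+r)/(1−r)) = ½·ln(4.2632) = 0.7250.
n = ((z_{α} + z_β)/C)² + 3.
(1.282 + 1.036) / 0.7250 = 2.318 / 0.7250 = 3.197.
n = 3.197² + 3 = 10.22 + 3 = 13.2.
Round up.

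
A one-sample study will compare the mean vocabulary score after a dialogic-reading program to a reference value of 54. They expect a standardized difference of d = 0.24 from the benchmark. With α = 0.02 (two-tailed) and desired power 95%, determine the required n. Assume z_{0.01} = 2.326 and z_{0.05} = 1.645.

n = 274

For a one-sample test: n = ((z_{α/2} + z_β) / d)².
z_{α/2} + z_β = 2.326 + 1.645 = 3.971.
n = (3.971 / 0.24)² = 16.546² = 273.76.
Round up.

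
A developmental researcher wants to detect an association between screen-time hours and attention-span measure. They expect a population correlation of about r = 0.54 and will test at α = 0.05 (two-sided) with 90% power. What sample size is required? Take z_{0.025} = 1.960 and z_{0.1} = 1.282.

Fisher's z: C = ½·ln((1+r)/(1−r)) = ½·ln(3.3478) = 0.6042.
n = ((z_{α/2} + z_β)/C)² + 3.
(1.960 + 1.282) / 0.6042 = 3.242 / 0.6042 = 5.366.
n = 5.366² + 3 = 28.79 + 3 = 31.8.
Round up.

n = 32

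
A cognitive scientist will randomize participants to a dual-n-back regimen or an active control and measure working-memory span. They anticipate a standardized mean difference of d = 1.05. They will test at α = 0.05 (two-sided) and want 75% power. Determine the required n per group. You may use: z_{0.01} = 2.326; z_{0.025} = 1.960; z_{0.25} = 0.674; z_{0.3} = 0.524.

n = 13 per group

For two independent groups with equal n: n = 2·((z_{α/2} + z_β) / d)².
z_{α/2} + z_β = 1.960 + 0.674 = 2.634.
n = 2 × (2.634 / 1.05)² = 2 × 2.509² = 2 × 6.29 = 12.6.
Round up to the next whole participant.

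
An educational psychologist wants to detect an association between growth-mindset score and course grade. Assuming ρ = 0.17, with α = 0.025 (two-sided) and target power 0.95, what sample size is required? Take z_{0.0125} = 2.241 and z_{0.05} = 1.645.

Fisher's z: C = ½·ln((1+r)/(1−r)) = ½·ln(1.4096) = 0.1717.
n = ((z_{α/2} + z_β)/C)² + 3.
(2.241 + 1.645) / 0.1717 = 3.886 / 0.1717 = 22.632.
n = 22.632² + 3 = 512.23 + 3 = 515.2.
Round up.

n = 516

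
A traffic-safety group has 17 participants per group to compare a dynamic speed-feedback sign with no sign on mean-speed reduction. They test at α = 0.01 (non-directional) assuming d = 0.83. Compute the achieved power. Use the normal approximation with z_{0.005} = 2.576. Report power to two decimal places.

For two equal groups, power = Φ(d·√(n/2) − z_{α/2}).
d·√(n/2) = 0.83 × √(17/2) = 0.83 × 2.915 = 2.420.
z_β = 2.420 − 2.576 = -0.156.
Power = Φ(-0.156) = 0.438.

power ≈ 0.44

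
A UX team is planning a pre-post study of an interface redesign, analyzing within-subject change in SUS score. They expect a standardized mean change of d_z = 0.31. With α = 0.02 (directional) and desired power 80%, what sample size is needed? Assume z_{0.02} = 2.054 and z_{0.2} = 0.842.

For a paired (one-sample on differences) test: n = ((z_{α} + z_β) / d)².
z_{α} + z_β = 2.054 + 0.842 = 2.896.
n = (2.896 / 0.31)² = 9.342² = 87.27.
Round up.

n = 88 pairs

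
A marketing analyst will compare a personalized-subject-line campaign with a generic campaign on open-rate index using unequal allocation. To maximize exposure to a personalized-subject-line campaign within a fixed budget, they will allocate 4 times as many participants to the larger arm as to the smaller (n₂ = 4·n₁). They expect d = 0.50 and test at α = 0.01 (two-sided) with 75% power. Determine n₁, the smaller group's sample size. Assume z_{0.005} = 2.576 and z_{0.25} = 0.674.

With allocation ratio k = n₂/n₁ = 4, Var(x̄₁−x̄₂) = σ²(1/n₁ + 1/(k·n₁)) = σ²·(k+1)/(k·n₁).
So n₁ = (1 + 1/k)·((z_{α/2} + z_β)/d)² = 1.250 × (3.250/0.50)².
n₁ = 1.250 × 42.25 = 52.8.
Round up: n₁ = 53, giving n₂ = 4 × 53 = 212.

n₁ = 53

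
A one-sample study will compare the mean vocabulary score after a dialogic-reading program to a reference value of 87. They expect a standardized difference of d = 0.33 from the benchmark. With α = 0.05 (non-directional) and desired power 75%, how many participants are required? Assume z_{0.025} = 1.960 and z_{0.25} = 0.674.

For a one-sample test: n = ((z_{α/2} + z_β) / d)².
z_{α/2} + z_β = 1.960 + 0.674 = 2.634.
n = (2.634 / 0.33)² = 7.982² = 63.71.
Round up.

n = 64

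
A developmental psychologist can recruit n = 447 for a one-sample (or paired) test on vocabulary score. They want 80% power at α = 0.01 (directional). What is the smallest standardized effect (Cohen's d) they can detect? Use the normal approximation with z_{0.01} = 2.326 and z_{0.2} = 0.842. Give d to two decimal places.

d_min ≈ 0.15

For a single sample (or paired design) of n = 447: d_min = (z_{α} + z_β)/√n.
z-sum = 2.326 + 0.842 = 3.168.
d_min = 3.168 / √447 = 3.168 / 21.142 = 0.150.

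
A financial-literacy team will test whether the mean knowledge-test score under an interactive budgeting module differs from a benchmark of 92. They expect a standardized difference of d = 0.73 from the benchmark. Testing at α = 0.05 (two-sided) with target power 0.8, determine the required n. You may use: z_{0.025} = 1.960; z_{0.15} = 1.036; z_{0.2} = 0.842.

n = 15

For a one-sample test: n = ((z_{α/2} + z_β) / d)².
z_{α/2} + z_β = 1.960 + 0.842 = 2.802.
n = (2.802 / 0.73)² = 3.838² = 14.73.
Round up.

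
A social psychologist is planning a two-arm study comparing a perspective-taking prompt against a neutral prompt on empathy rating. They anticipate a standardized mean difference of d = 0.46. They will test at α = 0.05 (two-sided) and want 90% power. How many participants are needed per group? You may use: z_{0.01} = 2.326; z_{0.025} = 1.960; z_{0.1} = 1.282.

For two independent groups with equal n: n = 2·((z_{α/2} + z_β) / d)².
z_{α/2} + z_β = 1.960 + 1.282 = 3.242.
n = 2 × (3.242 / 0.46)² = 2 × 7.048² = 2 × 49.67 = 99.3.
Round up to the next whole participant.

n = 100 per group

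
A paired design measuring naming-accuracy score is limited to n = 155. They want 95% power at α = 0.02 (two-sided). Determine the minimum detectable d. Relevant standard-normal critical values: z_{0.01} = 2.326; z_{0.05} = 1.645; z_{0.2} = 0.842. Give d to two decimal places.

d_min ≈ 0.32

For a single sample (or paired design) of n = 155: d_min = (z_{α/2} + z_β)/√n.
z-sum = 2.326 + 1.645 = 3.971.
d_min = 3.971 / √155 = 3.971 / 12.450 = 0.319.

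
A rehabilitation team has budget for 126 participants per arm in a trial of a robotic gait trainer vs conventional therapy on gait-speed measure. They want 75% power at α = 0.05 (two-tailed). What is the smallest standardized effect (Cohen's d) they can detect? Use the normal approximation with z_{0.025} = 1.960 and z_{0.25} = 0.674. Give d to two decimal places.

d_min ≈ 0.33

For two independent groups of n = 126 each: d_min = (z_{α/2} + z_β)·√(2/n).
z-sum = 1.960 + 0.674 = 2.634.
d_min = 2.634 × √(2/126) = 2.634 × 0.1260 = 0.332.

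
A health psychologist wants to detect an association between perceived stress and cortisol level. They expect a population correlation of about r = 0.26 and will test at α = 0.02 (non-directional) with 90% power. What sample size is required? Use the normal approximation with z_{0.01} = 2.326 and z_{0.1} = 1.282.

n = 187

Fisher's z: C = ½·ln((1+r)/(1−r)) = ½·ln(1.7027) = 0.2661.
n = ((z_{α/2} + z_β)/C)² + 3.
(2.326 + 1.282) / 0.2661 = 3.608 / 0.2661 = 13.559.
n = 13.559² + 3 = 183.84 + 3 = 186.8.
Round up.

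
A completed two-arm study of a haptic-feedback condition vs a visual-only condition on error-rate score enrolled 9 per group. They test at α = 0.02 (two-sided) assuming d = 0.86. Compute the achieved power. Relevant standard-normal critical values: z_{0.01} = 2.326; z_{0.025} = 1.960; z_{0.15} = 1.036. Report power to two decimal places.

power ≈ 0.31

For two equal groups, power = Φ(d·√(n/2) − z_{α/2}).
d·√(n/2) = 0.86 × √(9/2) = 0.86 × 2.121 = 1.824.
z_β = 1.824 − 2.326 = -0.502.
Power = Φ(-0.502) = 0.308.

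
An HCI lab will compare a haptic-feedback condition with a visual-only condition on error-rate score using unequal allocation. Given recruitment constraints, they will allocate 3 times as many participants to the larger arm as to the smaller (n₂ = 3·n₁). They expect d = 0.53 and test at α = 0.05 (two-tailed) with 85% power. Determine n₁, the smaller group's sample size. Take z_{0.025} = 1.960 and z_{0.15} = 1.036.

With allocation ratio k = n₂/n₁ = 3, Var(x̄₁−x̄₂) = σ²(1/n₁ + 1/(k·n₁)) = σ²·(k+1)/(k·n₁).
So n₁ = (1 + 1/k)·((z_{α/2} + z_β)/d)² = 1.333 × (2.996/0.53)².
n₁ = 1.333 × 31.95 = 42.6.
Round up: n₁ = 43, giving n₂ = 3 × 43 = 129.

n₁ = 43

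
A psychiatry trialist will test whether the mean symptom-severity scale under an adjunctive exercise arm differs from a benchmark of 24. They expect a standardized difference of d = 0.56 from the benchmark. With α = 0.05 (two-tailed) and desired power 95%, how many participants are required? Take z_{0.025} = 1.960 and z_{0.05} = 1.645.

For a one-sample test: n = ((z_{α/2} + z_β) / d)².
z_{α/2} + z_β = 1.960 + 1.645 = 3.605.
n = (3.605 / 0.56)² = 6.437² = 41.44.
Round up.

n = 42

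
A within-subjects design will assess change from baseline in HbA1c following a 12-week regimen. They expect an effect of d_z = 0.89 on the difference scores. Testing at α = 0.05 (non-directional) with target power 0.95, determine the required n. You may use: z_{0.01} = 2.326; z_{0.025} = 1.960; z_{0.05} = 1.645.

n = 17 pairs

For a paired (one-sample on differences) test: n = ((z_{α/2} + z_β) / d)².
z_{α/2} + z_β = 1.960 + 1.645 = 3.605.
n = (3.605 / 0.89)² = 4.051² = 16.41.
Round up.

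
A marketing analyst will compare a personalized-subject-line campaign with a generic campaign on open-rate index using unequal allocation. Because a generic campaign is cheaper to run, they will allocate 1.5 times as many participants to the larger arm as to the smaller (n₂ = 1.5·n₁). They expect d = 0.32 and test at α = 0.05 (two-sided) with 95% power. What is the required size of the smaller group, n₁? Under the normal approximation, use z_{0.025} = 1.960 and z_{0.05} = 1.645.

With allocation ratio k = n₂/n₁ = 1.5, Var(x̄₁−x̄₂) = σ²(1/n₁ + 1/(k·n₁)) = σ²·(k+1)/(k·n₁).
So n₁ = (1 + 1/k)·((z_{α/2} + z_β)/d)² = 1.667 × (3.605/0.32)².
n₁ = 1.667 × 126.91 = 211.5.
Round up: n₁ = 212, giving n₂ = 1.5 × 212 = 318.

n₁ = 212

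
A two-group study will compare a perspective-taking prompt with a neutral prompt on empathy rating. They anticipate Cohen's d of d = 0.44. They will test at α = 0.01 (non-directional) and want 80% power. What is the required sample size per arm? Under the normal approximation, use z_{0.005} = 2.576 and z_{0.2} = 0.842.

For two independent groups with equal n: n = 2·((z_{α/2} + z_β) / d)².
z_{α/2} + z_β = 2.576 + 0.842 = 3.418.
n = 2 × (3.418 / 0.44)² = 2 × 7.768² = 2 × 60.34 = 120.7.
Round up to the next whole participant.

n = 121 per group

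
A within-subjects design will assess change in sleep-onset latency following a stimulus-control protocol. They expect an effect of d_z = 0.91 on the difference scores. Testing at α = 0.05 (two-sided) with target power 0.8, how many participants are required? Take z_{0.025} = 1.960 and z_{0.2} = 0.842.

For a paired (one-sample on differences) test: n = ((z_{α/2} + z_β) / d)².
z_{α/2} + z_β = 1.960 + 0.842 = 2.802.
n = (2.802 / 0.91)² = 3.079² = 9.48.
Round up.

n = 10 pairs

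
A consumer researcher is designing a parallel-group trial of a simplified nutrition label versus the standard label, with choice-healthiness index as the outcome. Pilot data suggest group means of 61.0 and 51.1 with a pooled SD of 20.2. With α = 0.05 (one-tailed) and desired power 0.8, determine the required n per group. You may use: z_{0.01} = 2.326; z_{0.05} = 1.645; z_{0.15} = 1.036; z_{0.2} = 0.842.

n = 52 per group

Cohen's d = |M₁ − M₂| / SD_pooled = |61.0 − 51.1| / 20.2 = 9.9 / 20.2 = 0.490.
For two independent groups with equal n: n = 2·((z_{α} + z_β) / d)².
z_{α} + z_β = 1.645 + 0.842 = 2.487.
n = 2 × (2.487 / 0.490)² = 2 × 5.076² = 2 × 25.76 = 51.5.
Round up to the next whole participant.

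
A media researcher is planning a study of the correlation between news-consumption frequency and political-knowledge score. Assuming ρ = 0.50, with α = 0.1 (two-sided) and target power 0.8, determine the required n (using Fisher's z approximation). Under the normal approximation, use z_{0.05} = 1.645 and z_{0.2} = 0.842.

Fisher's z: C = ½·ln((1+r)/(1−r)) = ½·ln(3.0000) = 0.5493.
n = ((z_{α/2} + z_β)/C)² + 3.
(1.645 + 0.842) / 0.5493 = 2.487 / 0.5493 = 4.528.
n = 4.528² + 3 = 20.50 + 3 = 23.5.
Round up.

n = 24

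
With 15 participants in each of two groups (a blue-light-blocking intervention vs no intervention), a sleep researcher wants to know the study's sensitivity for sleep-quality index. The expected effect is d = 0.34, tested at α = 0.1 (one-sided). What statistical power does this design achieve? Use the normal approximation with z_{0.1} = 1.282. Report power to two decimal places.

For two equal groups, power = Φ(d·√(n/2) − z_{α}).
d·√(n/2) = 0.34 × √(15/2) = 0.34 × 2.739 = 0.931.
z_β = 0.931 − 1.282 = -0.351.
Power = Φ(-0.351) = 0.363.

power ≈ 0.36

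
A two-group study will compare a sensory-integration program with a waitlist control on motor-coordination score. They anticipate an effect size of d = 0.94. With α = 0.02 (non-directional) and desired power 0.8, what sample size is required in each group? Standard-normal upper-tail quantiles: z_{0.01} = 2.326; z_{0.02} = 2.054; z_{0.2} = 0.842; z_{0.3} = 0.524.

n = 23 per group

For two independent groups with equal n: n = 2·((z_{α/2} + z_β) / d)².
z_{α/2} + z_β = 2.326 + 0.842 = 3.168.
n = 2 × (3.168 / 0.94)² = 2 × 3.370² = 2 × 11.36 = 22.7.
Round up to the next whole participant.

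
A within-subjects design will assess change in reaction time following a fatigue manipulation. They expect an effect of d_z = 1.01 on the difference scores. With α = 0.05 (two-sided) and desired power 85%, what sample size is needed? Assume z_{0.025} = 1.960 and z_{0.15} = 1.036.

n = 9 pairs

For a paired (one-sample on differences) test: n = ((z_{α/2} + z_β) / d)².
z_{α/2} + z_β = 1.960 + 1.036 = 2.996.
n = (2.996 / 1.01)² = 2.966² = 8.80.
Round up.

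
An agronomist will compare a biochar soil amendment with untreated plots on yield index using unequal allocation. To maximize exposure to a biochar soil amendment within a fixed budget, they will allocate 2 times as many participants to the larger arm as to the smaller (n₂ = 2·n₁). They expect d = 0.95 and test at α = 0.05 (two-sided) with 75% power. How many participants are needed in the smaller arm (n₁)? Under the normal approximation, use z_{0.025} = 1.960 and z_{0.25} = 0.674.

n₁ = 12

With allocation ratio k = n₂/n₁ = 2, Var(x̄₁−x̄₂) = σ²(1/n₁ + 1/(k·n₁)) = σ²·(k+1)/(k·n₁).
So n₁ = (1 + 1/k)·((z_{α/2} + z_β)/d)² = 1.500 × (2.634/0.95)².
n₁ = 1.500 × 7.69 = 11.5.
Round up: n₁ = 12, giving n₂ = 2 × 12 = 24.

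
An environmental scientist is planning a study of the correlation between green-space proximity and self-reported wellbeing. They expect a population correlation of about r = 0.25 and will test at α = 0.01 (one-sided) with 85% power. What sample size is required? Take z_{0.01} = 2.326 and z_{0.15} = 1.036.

n = 177

Fisher's z: C = ½·ln((1+r)/(1−r)) = ½·ln(1.6667) = 0.2554.
n = ((z_{α} + z_β)/C)² + 3.
(2.326 + 1.036) / 0.2554 = 3.362 / 0.2554 = 13.164.
n = 13.164² + 3 = 173.28 + 3 = 176.3.
Round up.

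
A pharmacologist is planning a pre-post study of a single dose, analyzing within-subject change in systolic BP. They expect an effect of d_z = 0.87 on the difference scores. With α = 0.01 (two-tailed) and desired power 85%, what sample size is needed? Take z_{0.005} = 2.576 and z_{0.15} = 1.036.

For a paired (one-sample on differences) test: n = ((z_{α/2} + z_β) / d)².
z_{α/2} + z_β = 2.576 + 1.036 = 3.612.
n = (3.612 / 0.87)² = 4.152² = 17.24.
Round up.

n = 18 pairs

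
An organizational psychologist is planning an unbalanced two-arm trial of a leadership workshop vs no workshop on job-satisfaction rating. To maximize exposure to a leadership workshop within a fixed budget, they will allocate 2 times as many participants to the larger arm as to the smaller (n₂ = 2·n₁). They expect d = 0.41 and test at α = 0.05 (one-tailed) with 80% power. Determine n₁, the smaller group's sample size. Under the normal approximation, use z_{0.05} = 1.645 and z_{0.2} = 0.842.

With allocation ratio k = n₂/n₁ = 2, Var(x̄₁−x̄₂) = σ²(1/n₁ + 1/(k·n₁)) = σ²·(k+1)/(k·n₁).
So n₁ = (1 + 1/k)·((z_{α} + z_β)/d)² = 1.500 × (2.487/0.41)².
n₁ = 1.500 × 36.79 = 55.2.
Round up: n₁ = 56, giving n₂ = 2 × 56 = 112.

n₁ = 56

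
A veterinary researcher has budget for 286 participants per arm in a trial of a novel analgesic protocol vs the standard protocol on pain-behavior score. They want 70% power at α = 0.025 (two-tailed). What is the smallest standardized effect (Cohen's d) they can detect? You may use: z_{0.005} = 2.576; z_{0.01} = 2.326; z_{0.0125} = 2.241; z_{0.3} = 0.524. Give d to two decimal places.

d_min ≈ 0.23

For two independent groups of n = 286 each: d_min = (z_{α/2} + z_β)·√(2/n).
z-sum = 2.241 + 0.524 = 2.765.
d_min = 2.765 × √(2/286) = 2.765 × 0.0836 = 0.231.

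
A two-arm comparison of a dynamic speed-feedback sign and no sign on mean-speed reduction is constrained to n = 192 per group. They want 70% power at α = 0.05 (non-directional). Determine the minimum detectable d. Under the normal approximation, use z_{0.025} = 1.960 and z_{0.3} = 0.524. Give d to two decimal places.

d_min ≈ 0.25

For two independent groups of n = 192 each: d_min = (z_{α/2} + z_β)·√(2/n).
z-sum = 1.960 + 0.524 = 2.484.
d_min = 2.484 × √(2/192) = 2.484 × 0.1021 = 0.254.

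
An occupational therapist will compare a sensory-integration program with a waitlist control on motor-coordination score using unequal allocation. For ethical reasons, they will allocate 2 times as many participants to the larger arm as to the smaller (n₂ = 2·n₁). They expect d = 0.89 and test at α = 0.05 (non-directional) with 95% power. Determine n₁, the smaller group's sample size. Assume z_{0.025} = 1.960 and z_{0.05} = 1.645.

n₁ = 25

With allocation ratio k = n₂/n₁ = 2, Var(x̄₁−x̄₂) = σ²(1/n₁ + 1/(k·n₁)) = σ²·(k+1)/(k·n₁).
So n₁ = (1 + 1/k)·((z_{α/2} + z_β)/d)² = 1.500 × (3.605/0.89)².
n₁ = 1.500 × 16.41 = 24.6.
Round up: n₁ = 25, giving n₂ = 2 × 25 = 50.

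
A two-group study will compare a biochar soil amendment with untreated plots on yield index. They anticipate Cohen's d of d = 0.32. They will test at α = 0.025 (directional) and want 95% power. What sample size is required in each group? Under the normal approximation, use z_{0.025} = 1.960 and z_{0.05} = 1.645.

n = 254 per group

For two independent groups with equal n: n = 2·((z_{α} + z_β) / d)².
z_{α} + z_β = 1.960 + 1.645 = 3.605.
n = 2 × (3.605 / 0.32)² = 2 × 11.266² = 2 × 126.91 = 253.8.
Round up to the next whole participant.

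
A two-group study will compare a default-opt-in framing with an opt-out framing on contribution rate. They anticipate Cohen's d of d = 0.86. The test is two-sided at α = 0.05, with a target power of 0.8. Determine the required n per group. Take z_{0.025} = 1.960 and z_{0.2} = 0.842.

n = 22 per group

For two independent groups with equal n: n = 2·((z_{α/2} + z_β) / d)².
z_{α/2} + z_β = 1.960 + 0.842 = 2.802.
n = 2 × (2.802 / 0.86)² = 2 × 3.258² = 2 × 10.62 = 21.2.
Round up to the next whole participant.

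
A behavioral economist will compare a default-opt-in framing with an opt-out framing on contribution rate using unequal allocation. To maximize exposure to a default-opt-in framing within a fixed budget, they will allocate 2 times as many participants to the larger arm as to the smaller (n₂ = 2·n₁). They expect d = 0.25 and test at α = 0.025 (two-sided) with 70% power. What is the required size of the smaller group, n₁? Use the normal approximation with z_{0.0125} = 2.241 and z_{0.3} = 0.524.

With allocation ratio k = n₂/n₁ = 2, Var(x̄₁−x̄₂) = σ²(1/n₁ + 1/(k·n₁)) = σ²·(k+1)/(k·n₁).
So n₁ = (1 + 1/k)·((z_{α/2} + z_β)/d)² = 1.500 × (2.765/0.25)².
n₁ = 1.500 × 122.32 = 183.5.
Round up: n₁ = 184, giving n₂ = 2 × 184 = 368.

n₁ = 184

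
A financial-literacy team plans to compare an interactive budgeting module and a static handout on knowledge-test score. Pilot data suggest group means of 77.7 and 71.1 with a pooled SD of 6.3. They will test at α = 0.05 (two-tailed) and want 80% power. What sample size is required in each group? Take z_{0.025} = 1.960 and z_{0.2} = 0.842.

Cohen's d = |M₁ − M₂| / SD_pooled = |77.7 − 71.1| / 6.3 = 6.6 / 6.3 = 1.048.
For two independent groups with equal n: n = 2·((z_{α/2} + z_β) / d)².
z_{α/2} + z_β = 1.960 + 0.842 = 2.802.
n = 2 × (2.802 / 1.048)² = 2 × 2.674² = 2 × 7.15 = 14.3.
Round up to the next whole participant.

n = 15 per group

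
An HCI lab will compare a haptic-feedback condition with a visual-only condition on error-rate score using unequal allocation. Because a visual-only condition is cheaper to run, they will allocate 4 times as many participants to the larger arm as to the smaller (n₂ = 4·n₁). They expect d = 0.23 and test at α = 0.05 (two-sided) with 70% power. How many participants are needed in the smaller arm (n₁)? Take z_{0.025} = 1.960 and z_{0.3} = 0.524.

With allocation ratio k = n₂/n₁ = 4, Var(x̄₁−x̄₂) = σ²(1/n₁ + 1/(k·n₁)) = σ²·(k+1)/(k·n₁).
So n₁ = (1 + 1/k)·((z_{α/2} + z_β)/d)² = 1.250 × (2.484/0.23)².
n₁ = 1.250 × 116.64 = 145.8.
Round up: n₁ = 146, giving n₂ = 4 × 146 = 584.

n₁ = 146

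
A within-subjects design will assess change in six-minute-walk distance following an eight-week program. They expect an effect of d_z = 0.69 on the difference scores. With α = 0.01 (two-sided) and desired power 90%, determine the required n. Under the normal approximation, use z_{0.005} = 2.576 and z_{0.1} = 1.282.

For a paired (one-sample on differences) test: n = ((z_{α/2} + z_β) / d)².
z_{α/2} + z_β = 2.576 + 1.282 = 3.858.
n = (3.858 / 0.69)² = 5.591² = 31.26.
Round up.

n = 32 pairs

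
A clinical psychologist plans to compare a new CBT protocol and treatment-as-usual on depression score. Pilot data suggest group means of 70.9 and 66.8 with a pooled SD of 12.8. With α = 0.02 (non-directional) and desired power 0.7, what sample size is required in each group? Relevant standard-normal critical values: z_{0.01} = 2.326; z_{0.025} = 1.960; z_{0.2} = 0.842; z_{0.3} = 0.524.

Cohen's d = |M₁ − M₂| / SD_pooled = |70.9 − 66.8| / 12.8 = 4.1 / 12.8 = 0.320.
For two independent groups with equal n: n = 2·((z_{α/2} + z_β) / d)².
z_{α/2} + z_β = 2.326 + 0.524 = 2.850.
n = 2 × (2.850 / 0.320)² = 2 × 8.906² = 2 × 79.32 = 158.6.
Round up to the next whole participant.

n = 159 per group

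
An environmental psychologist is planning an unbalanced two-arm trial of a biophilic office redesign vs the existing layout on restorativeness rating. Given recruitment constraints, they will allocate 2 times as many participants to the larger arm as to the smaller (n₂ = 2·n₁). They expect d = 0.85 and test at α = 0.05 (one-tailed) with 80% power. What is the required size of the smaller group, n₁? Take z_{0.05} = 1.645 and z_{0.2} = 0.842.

n₁ = 13

With allocation ratio k = n₂/n₁ = 2, Var(x̄₁−x̄₂) = σ²(1/n₁ + 1/(k·n₁)) = σ²·(k+1)/(k·n₁).
So n₁ = (1 + 1/k)·((z_{α} + z_β)/d)² = 1.500 × (2.487/0.85)².
n₁ = 1.500 × 8.56 = 12.8.
Round up: n₁ = 13, giving n₂ = 2 × 13 = 26.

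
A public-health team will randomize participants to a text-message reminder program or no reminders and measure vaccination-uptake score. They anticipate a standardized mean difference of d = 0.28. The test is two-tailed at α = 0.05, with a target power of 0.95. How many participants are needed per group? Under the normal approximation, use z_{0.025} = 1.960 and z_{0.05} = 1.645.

For two independent groups with equal n: n = 2·((z_{α/2} + z_β) / d)².
z_{α/2} + z_β = 1.960 + 1.645 = 3.605.
n = 2 × (3.605 / 0.28)² = 2 × 12.875² = 2 × 165.77 = 331.5.
Round up to the next whole participant.

n = 332 per group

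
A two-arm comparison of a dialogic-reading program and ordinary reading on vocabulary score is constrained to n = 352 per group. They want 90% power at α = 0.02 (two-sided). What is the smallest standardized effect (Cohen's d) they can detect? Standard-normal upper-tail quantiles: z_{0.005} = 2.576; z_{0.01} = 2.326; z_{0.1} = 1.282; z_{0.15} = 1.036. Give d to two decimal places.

d_min ≈ 0.27

For two independent groups of n = 352 each: d_min = (z_{α/2} + z_β)·√(2/n).
z-sum = 2.326 + 1.282 = 3.608.
d_min = 3.608 × √(2/352) = 3.608 × 0.0754 = 0.272.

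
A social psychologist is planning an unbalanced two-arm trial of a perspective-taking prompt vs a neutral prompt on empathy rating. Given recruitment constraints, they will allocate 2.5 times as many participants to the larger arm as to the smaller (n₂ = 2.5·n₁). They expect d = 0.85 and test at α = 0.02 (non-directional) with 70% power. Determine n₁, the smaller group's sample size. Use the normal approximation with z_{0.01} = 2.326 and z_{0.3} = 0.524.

With allocation ratio k = n₂/n₁ = 2.5, Var(x̄₁−x̄₂) = σ²(1/n₁ + 1/(k·n₁)) = σ²·(k+1)/(k·n₁).
So n₁ = (1 + 1/k)·((z_{α/2} + z_β)/d)² = 1.400 × (2.850/0.85)².
n₁ = 1.400 × 11.24 = 15.7.
Round up: n₁ = 16, giving n₂ = 2.5 × 16 = 40.

n₁ = 16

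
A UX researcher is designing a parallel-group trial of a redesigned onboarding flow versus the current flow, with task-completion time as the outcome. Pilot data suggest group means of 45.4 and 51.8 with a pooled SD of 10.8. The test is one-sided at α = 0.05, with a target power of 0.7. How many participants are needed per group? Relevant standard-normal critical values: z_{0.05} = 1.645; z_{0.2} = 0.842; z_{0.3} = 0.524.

n = 27 per group

Cohen's d = |M₁ − M₂| / SD_pooled = |45.4 − 51.8| / 10.8 = 6.4 / 10.8 = 0.593.
For two independent groups with equal n: n = 2·((z_{α} + z_β) / d)².
z_{α} + z_β = 1.645 + 0.524 = 2.169.
n = 2 × (2.169 / 0.593)² = 2 × 3.658² = 2 × 13.38 = 26.8.
Round up to the next whole participant.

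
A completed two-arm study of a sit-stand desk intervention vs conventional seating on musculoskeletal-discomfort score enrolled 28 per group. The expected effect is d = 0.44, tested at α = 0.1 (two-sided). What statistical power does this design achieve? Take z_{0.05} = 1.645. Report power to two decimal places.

For two equal groups, power = Φ(d·√(n/2) − z_{α/2}).
d·√(n/2) = 0.44 × √(28/2) = 0.44 × 3.742 = 1.646.
z_β = 1.646 − 1.645 = 0.001.
Power = Φ(0.001) = 0.501.

power ≈ 0.50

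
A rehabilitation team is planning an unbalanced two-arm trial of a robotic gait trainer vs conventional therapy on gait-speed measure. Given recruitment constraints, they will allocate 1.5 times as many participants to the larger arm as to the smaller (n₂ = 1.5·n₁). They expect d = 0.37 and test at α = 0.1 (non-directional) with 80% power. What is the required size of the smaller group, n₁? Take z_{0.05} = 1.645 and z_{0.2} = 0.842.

n₁ = 76

With allocation ratio k = n₂/n₁ = 1.5, Var(x̄₁−x̄₂) = σ²(1/n₁ + 1/(k·n₁)) = σ²·(k+1)/(k·n₁).
So n₁ = (1 + 1/k)·((z_{α/2} + z_β)/d)² = 1.667 × (2.487/0.37)².
n₁ = 1.667 × 45.18 = 75.3.
Round up: n₁ = 76, giving n₂ = 1.5 × 76 = 114.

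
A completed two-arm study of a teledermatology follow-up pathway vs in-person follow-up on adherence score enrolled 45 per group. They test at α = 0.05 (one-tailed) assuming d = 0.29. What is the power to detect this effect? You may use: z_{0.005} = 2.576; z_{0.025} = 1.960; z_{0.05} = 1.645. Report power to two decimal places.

power ≈ 0.39

For two equal groups, power = Φ(d·√(n/2) − z_{α}).
d·√(n/2) = 0.29 × √(45/2) = 0.29 × 4.743 = 1.376.
z_β = 1.376 − 1.645 = -0.269.
Power = Φ(-0.269) = 0.394.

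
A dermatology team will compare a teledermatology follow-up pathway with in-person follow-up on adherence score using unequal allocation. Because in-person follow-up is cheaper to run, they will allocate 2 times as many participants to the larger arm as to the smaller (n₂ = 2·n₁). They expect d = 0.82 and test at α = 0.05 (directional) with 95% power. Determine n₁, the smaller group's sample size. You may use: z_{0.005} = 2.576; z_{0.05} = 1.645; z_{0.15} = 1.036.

With allocation ratio k = n₂/n₁ = 2, Var(x̄₁−x̄₂) = σ²(1/n₁ + 1/(k·n₁)) = σ²·(k+1)/(k·n₁).
So n₁ = (1 + 1/k)·((z_{α} + z_β)/d)² = 1.500 × (3.290/0.82)².
n₁ = 1.500 × 16.10 = 24.1.
Round up: n₁ = 25, giving n₂ = 2 × 25 = 50.

n₁ = 25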